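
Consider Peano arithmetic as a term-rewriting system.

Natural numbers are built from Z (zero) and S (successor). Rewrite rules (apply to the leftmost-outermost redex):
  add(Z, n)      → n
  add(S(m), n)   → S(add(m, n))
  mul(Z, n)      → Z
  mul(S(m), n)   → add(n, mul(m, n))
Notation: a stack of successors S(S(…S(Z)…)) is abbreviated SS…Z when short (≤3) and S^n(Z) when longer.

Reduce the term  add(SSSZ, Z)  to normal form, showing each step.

Answer: normal form = SSSZ  (in 4 steps)

Reduction:
  start: add(SSSZ, Z)
  →1  S(add(SSZ, Z))
  →2  S(S(add(SZ, Z)))
  →3  S(S(S(add(Z, Z))))
  →4  SSSZ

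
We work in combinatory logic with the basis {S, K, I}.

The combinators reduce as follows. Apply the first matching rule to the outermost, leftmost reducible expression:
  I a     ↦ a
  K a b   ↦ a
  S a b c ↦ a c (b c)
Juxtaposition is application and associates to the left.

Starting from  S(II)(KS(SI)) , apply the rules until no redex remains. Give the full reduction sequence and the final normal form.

  start: S(II)(KS(SI))
  [1] SI(KS(SI))
  [2] SIS

Answer: normal form = SIS  (in 2 steps)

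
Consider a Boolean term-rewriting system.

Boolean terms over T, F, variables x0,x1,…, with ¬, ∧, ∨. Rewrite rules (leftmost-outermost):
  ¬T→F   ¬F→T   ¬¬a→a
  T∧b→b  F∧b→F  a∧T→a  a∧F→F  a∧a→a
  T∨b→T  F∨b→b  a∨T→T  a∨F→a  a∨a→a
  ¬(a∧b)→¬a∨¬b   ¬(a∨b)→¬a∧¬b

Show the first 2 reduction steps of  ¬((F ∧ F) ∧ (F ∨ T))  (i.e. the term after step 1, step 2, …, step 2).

  start: ¬((F ∧ F) ∧ (F ∨ T))
  [1] ¬(F ∧ F) ∨ ¬(F ∨ T)
  [2] (¬F ∨ ¬F) ∨ ¬(F ∨ T)

Answer: after 2 steps: (¬F ∨ ¬F) ∨ ¬(F ∨ T)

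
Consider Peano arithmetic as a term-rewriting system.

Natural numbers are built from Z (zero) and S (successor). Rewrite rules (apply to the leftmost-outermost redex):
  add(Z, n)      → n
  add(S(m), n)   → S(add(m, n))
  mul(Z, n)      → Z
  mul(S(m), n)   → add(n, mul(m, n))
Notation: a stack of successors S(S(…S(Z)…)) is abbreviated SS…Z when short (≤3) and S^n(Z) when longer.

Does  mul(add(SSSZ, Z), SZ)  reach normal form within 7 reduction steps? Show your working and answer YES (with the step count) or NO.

Answer: NO — after 7 steps the term is S(S(add(Z, mul(add(SZ, Z), SZ)))), not yet normal

Working:
  start: mul(add(SSSZ, Z), SZ)
  [1] mul(S(add(SSZ, Z)), SZ)
  [2] add(SZ, mul(add(SSZ, Z), SZ))
  [3] S(add(Z, mul(add(SSZ, Z), SZ)))
  [4] S(mul(add(SSZ, Z), SZ))
  [5] S(mul(S(add(SZ, Z)), SZ))
  [6] S(add(SZ, mul(add(SZ, Z), SZ)))
  [7] S(S(add(Z, mul(add(SZ, Z), SZ))))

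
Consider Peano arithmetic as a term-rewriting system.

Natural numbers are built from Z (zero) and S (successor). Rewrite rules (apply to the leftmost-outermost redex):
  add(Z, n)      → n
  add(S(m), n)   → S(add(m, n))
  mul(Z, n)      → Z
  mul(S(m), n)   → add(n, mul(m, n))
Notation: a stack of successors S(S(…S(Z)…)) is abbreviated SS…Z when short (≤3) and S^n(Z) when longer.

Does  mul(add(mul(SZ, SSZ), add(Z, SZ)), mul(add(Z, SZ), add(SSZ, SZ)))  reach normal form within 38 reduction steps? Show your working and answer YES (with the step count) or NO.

  start: mul(add(mul(SZ, SSZ), add(Z, SZ)), mul(add(Z, SZ), add(SSZ, SZ)))
  [1] mul(add(add(SSZ, mul(Z, SSZ)), add(Z, SZ)), mul(add(Z, SZ), add(SSZ, SZ)))
  [2] mul(add(S(add(SZ, mul(Z, SSZ))), add(Z, SZ)), mul(add(Z, SZ), add(SSZ, SZ)))
  [3] mul(S(add(add(SZ, mul(Z, SSZ)), add(Z, SZ))), mul(add(Z, SZ), add(SSZ, SZ)))
  [4] add(mul(add(Z, SZ), add(SSZ, SZ)), mul(add(add(SZ, mul(Z, SSZ)), add(Z, SZ)), mul(add(Z, SZ), add(SSZ, SZ))))
  [5] add(mul(SZ, add(SSZ, SZ)), mul(add(add(SZ, mul(Z, SSZ)), add(Z, SZ)), mul(add(Z, SZ), add(SSZ, SZ))))
  [6] add(add(add(SSZ, SZ), mul(Z, add(SSZ, SZ))), mul(add(add(SZ, mul(Z, SSZ)), add(Z, SZ)), mul(add(Z, SZ), add(SSZ, SZ))))
  [7] add(add(S(add(SZ, SZ)), mul(Z, add(SSZ, SZ))), mul(add(add(SZ, mul(Z, SSZ)), add(Z, SZ)), mul(add(Z, SZ), add(SSZ, SZ))))
  [8] add(S(add(add(SZ, SZ), mul(Z, add(SSZ, SZ)))), mul(add(add(SZ, mul(Z, SSZ)), add(Z, SZ)), mul(add(Z, SZ), add(SSZ, SZ))))
  [9] S(add(add(add(SZ, SZ), mul(Z, add(SSZ, SZ))), mul(add(add(SZ, mul(Z, SSZ)), add(Z, SZ)), mul(add(Z, SZ), add(SSZ, SZ)))))
  [10] S(add(add(S(add(Z, SZ)), mul(Z, add(SSZ, SZ))), mul(add(add(SZ, mul(Z, SSZ)), add(Z, SZ)), mul(add(Z, SZ), add(SSZ, SZ)))))
  [11] S(add(S(add(add(Z, SZ), mul(Z, add(SSZ, SZ)))), mul(add(add(SZ, mul(Z, SSZ)), add(Z, SZ)), mul(add(Z, SZ), add(SSZ, SZ)))))
  [12] S(S(add(add(add(Z, SZ), mul(Z, add(SSZ, SZ))), mul(add(add(SZ, mul(Z, SSZ)), add(Z, SZ)), mul(add(Z, SZ), add(SSZ, SZ))))))
  [13] S(S(add(add(SZ, mul(Z, add(SSZ, SZ))), mul(add(add(SZ, mul(Z, SSZ)), add(Z, SZ)), mul(add(Z, SZ), add(SSZ, SZ))))))
  [14] S(S(add(S(add(Z, mul(Z, add(SSZ, SZ)))), mul(add(add(SZ, mul(Z, SSZ)), add(Z, SZ)), mul(add(Z, SZ), add(SSZ, SZ))))))
  [15] S(S(S(add(add(Z, mul(Z, add(SSZ, SZ))), mul(add(add(SZ, mul(Z, SSZ)), add(Z, SZ)), mul(add(Z, SZ), add(SSZ, SZ)))))))
  [16] S(S(S(add(mul(Z, add(SSZ, SZ)), mul(add(add(SZ, mul(Z, SSZ)), add(Z, SZ)), mul(add(Z, SZ), add(SSZ, SZ)))))))
  [17] S(S(S(add(Z, mul(add(add(SZ, mul(Z, SSZ)), add(Z, SZ)), mul(add(Z, SZ), add(SSZ, SZ)))))))
  [18] S(S(S(mul(add(add(SZ, mul(Z, SSZ)), add(Z, SZ)), mul(add(Z, SZ), add(SSZ, SZ))))))
  [19] S(S(S(mul(add(S(add(Z, mul(Z, SSZ))), add(Z, SZ)), mul(add(Z, SZ), add(SSZ, SZ))))))
  [20] S(S(S(mul(S(add(add(Z, mul(Z, SSZ)), add(Z, SZ))), mul(add(Z, SZ), add(SSZ, SZ))))))
  [21] S(S(S(add(mul(add(Z, SZ), add(SSZ, SZ)), mul(add(add(Z, mul(Z, SSZ)), add(Z, SZ)), mul(add(Z, SZ), add(SSZ, SZ)))))))
  [22] S(S(S(add(mul(SZ, add(SSZ, SZ)), mul(add(add(Z, mul(Z, SSZ)), add(Z, SZ)), mul(add(Z, SZ), add(SSZ, SZ)))))))
  [23] S(S(S(add(add(add(SSZ, SZ), mul(Z, add(SSZ, SZ))), mul(add(add(Z, mul(Z, SSZ)), add(Z, SZ)), mul(add(Z, SZ), add(SSZ, SZ)))))))
  [24] S(S(S(add(add(S(add(SZ, SZ)), mul(Z, add(SSZ, SZ))), mul(add(add(Z, mul(Z, SSZ)), add(Z, SZ)), mul(add(Z, SZ), add(SSZ, SZ)))))))
  [25] S(S(S(add(S(add(add(SZ, SZ), mul(Z, add(SSZ, SZ)))), mul(add(add(Z, mul(Z, SSZ)), add(Z, SZ)), mul(add(Z, SZ), add(SSZ, SZ)))))))
  [26] S(S(S(S(add(add(add(SZ, SZ), mul(Z, add(SSZ, SZ))), mul(add(add(Z, mul(Z, SSZ)), add(Z, SZ)), mul(add(Z, SZ), add(SSZ, SZ))))))))
  [27] S(S(S(S(add(add(S(add(Z, SZ)), mul(Z, add(SSZ, SZ))), mul(add(add(Z, mul(Z, SSZ)), add(Z, SZ)), mul(add(Z, SZ), add(SSZ, SZ))))))))
  [28] S(S(S(S(add(S(add(add(Z, SZ), mul(Z, add(SSZ, SZ)))), mul(add(add(Z, mul(Z, SSZ)), add(Z, SZ)), mul(add(Z, SZ), add(SSZ, SZ))))))))
  [29] S(S(S(S(S(add(add(add(Z, SZ), mul(Z, add(SSZ, SZ))), mul(add(add(Z, mul(Z, SSZ)), add(Z, SZ)), mul(add(Z, SZ), add(SSZ, SZ)))))))))
  [30] S(S(S(S(S(add(add(SZ, mul(Z, add(SSZ, SZ))), mul(add(add(Z, mul(Z, SSZ)), add(Z, SZ)), mul(add(Z, SZ), add(SSZ, SZ)))))))))
  [31] S(S(S(S(S(add(S(add(Z, mul(Z, add(SSZ, SZ)))), mul(add(add(Z, mul(Z, SSZ)), add(Z, SZ)), mul(add(Z, SZ), add(SSZ, SZ)))))))))
  [32] S(S(S(S(S(S(add(add(Z, mul(Z, add(SSZ, SZ))), mul(add(add(Z, mul(Z, SSZ)), add(Z, SZ)), mul(add(Z, SZ), add(SSZ, SZ))))))))))
  [33] S(S(S(S(S(S(add(mul(Z, add(SSZ, SZ)), mul(add(add(Z, mul(Z, SSZ)), add(Z, SZ)), mul(add(Z, SZ), add(SSZ, SZ))))))))))
  [34] S(S(S(S(S(S(add(Z, mul(add(add(Z, mul(Z, SSZ)), add(Z, SZ)), mul(add(Z, SZ), add(SSZ, SZ))))))))))
  [35] S(S(S(S(S(S(mul(add(add(Z, mul(Z, SSZ)), add(Z, SZ)), mul(add(Z, SZ), add(SSZ, SZ)))))))))
  [36] S(S(S(S(S(S(mul(add(mul(Z, SSZ), add(Z, SZ)), mul(add(Z, SZ), add(SSZ, SZ)))))))))
  [37] S(S(S(S(S(S(mul(add(Z, add(Z, SZ)), mul(add(Z, SZ), add(SSZ, SZ)))))))))
  [38] S(S(S(S(S(S(mul(add(Z, SZ), mul(add(Z, SZ), add(SSZ, SZ)))))))))

Answer: NO — after 38 steps the term is S(S(S(S(S(S(mul(add(Z, SZ), mul(add(Z, SZ), add(SSZ, SZ))))))))), not yet normal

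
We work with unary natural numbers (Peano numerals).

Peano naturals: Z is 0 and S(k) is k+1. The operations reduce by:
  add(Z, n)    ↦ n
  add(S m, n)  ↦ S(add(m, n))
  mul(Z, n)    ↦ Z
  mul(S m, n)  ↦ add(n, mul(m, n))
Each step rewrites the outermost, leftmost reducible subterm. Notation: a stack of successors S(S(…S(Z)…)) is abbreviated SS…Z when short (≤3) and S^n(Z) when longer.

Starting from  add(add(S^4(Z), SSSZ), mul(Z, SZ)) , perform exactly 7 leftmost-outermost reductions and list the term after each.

Answer: after 7 steps: S(S(S(add(S(add(Z, SSSZ)), mul(Z, SZ)))))

Working:
  start: add(add(S^4(Z), SSSZ), mul(Z, SZ))
  step 1: add(S(add(SSSZ, SSSZ)), mul(Z, SZ))
  step 2: S(add(add(SSSZ, SSSZ), mul(Z, SZ)))
  step 3: S(add(S(add(SSZ, SSSZ)), mul(Z, SZ)))
  step 4: S(S(add(add(SSZ, SSSZ), mul(Z, SZ))))
  step 5: S(S(add(S(add(SZ, SSSZ)), mul(Z, SZ))))
  step 6: S(S(S(add(add(SZ, SSSZ), mul(Z, SZ)))))
  step 7: S(S(S(add(S(add(Z, SSSZ)), mul(Z, SZ)))))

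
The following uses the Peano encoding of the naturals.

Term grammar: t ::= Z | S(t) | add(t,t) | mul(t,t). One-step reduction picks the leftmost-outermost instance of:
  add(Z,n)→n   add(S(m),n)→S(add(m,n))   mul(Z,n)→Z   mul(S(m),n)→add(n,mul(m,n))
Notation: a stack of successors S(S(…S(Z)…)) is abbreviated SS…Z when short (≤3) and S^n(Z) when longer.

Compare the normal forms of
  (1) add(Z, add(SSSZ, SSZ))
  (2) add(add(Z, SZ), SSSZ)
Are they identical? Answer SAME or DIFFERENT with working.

Answer: DIFFERENT — A ⇓ S^5(Z), B ⇓ S^4(Z)

Reduction:
Term A:
  start: add(Z, add(SSSZ, SSZ))
  [1] add(SSSZ, SSZ)
  [2] S(add(SSZ, SSZ))
  [3] S(S(add(SZ, SSZ)))
  [4] S(S(S(add(Z, SSZ))))
  [5] S^5(Z)

Term B:
  start: add(add(Z, SZ), SSSZ)
  [1] add(SZ, SSSZ)
  [2] S(add(Z, SSSZ))
  [3] S^4(Z)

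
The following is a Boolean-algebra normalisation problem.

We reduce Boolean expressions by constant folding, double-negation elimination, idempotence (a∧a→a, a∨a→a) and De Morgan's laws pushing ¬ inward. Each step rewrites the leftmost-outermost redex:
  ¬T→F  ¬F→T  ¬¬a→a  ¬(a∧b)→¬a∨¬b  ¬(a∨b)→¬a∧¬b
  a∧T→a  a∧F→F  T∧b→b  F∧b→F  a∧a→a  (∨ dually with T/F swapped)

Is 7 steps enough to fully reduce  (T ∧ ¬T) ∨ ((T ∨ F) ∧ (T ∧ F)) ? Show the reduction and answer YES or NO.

Answer: YES — reaches normal form F in 6 ≤ 7 steps

Working:
  start: (T ∧ ¬T) ∨ ((T ∨ F) ∧ (T ∧ F))
  →1  ¬T ∨ ((T ∨ F) ∧ (T ∧ F))
  →2  F ∨ ((T ∨ F) ∧ (T ∧ F))
  →3  (T ∨ F) ∧ (T ∧ F)
  →4  T ∧ (T ∧ F)
  →5  T ∧ F
  →6  F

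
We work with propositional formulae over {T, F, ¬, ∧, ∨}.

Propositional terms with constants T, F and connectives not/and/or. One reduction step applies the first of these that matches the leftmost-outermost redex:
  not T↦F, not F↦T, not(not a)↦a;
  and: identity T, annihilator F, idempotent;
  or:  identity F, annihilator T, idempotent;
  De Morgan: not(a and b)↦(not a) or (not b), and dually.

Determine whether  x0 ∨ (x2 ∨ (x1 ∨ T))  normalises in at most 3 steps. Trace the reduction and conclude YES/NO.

  start: x0 ∨ (x2 ∨ (x1 ∨ T))
  step 1: x0 ∨ (x2 ∨ T)
  step 2: x0 ∨ T
  step 3: T

Answer: YES — reaches normal form T in 3 ≤ 3 steps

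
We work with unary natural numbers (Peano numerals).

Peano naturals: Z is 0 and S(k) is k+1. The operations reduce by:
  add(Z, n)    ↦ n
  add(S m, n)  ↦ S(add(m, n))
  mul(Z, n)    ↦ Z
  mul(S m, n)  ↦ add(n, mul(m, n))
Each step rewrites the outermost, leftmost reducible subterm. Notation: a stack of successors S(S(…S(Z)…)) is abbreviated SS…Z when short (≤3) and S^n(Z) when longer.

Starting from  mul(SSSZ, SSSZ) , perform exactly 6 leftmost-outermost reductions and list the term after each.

Answer: after 6 steps: S(S(S(add(SSSZ, mul(SZ, SSSZ)))))

Derivation:
  start: mul(SSSZ, SSSZ)
  [1] add(SSSZ, mul(SSZ, SSSZ))
  [2] S(add(SSZ, mul(SSZ, SSSZ)))
  [3] S(S(add(SZ, mul(SSZ, SSSZ))))
  [4] S(S(S(add(Z, mul(SSZ, SSSZ)))))
  [5] S(S(S(mul(SSZ, SSSZ))))
  [6] S(S(S(add(SSSZ, mul(SZ, SSSZ)))))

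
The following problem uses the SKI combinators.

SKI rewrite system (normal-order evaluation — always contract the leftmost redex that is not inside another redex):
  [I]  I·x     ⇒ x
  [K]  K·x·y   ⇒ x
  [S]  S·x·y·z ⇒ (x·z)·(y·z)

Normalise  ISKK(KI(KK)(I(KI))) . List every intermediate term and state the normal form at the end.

  start: ISKK(KI(KK)(I(KI)))
  step 1: SKK(KI(KK)(I(KI)))
  step 2: K(KI(KK)(I(KI)))(K(KI(KK)(I(KI))))
  step 3: KI(KK)(I(KI))
  step 4: I(I(KI))
  step 5: I(KI)
  step 6: KI

Answer: normal form = KI  (in 6 steps)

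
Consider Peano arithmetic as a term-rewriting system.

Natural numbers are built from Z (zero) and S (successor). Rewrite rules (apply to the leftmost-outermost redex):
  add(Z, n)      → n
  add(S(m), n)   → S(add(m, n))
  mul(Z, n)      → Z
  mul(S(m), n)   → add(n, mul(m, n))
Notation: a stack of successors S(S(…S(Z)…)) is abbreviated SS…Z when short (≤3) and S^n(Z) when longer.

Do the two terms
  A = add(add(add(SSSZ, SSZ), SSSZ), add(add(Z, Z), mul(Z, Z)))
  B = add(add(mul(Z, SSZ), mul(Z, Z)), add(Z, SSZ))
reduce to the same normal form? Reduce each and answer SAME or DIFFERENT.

Answer: DIFFERENT — A ⇓ S^8(Z), B ⇓ SSZ

Derivation:
Term A:
  start: add(add(add(SSSZ, SSZ), SSSZ), add(add(Z, Z), mul(Z, Z)))
  step 1: add(add(S(add(SSZ, SSZ)), SSSZ), add(add(Z, Z), mul(Z, Z)))
  step 2: add(S(add(add(SSZ, SSZ), SSSZ)), add(add(Z, Z), mul(Z, Z)))
  step 3: S(add(add(add(SSZ, SSZ), SSSZ), add(add(Z, Z), mul(Z, Z))))
  step 4: S(add(add(S(add(SZ, SSZ)), SSSZ), add(add(Z, Z), mul(Z, Z))))
  step 5: S(add(S(add(add(SZ, SSZ), SSSZ)), add(add(Z, Z), mul(Z, Z))))
  step 6: S(S(add(add(add(SZ, SSZ), SSSZ), add(add(Z, Z), mul(Z, Z)))))
  step 7: S(S(add(add(S(add(Z, SSZ)), SSSZ), add(add(Z, Z), mul(Z, Z)))))
  step 8: S(S(add(S(add(add(Z, SSZ), SSSZ)), add(add(Z, Z), mul(Z, Z)))))
  step 9: S(S(S(add(add(add(Z, SSZ), SSSZ), add(add(Z, Z), mul(Z, Z))))))
  step 10: S(S(S(add(add(SSZ, SSSZ), add(add(Z, Z), mul(Z, Z))))))
  step 11: S(S(S(add(S(add(SZ, SSSZ)), add(add(Z, Z), mul(Z, Z))))))
  step 12: S(S(S(S(add(add(SZ, SSSZ), add(add(Z, Z), mul(Z, Z)))))))
  step 13: S(S(S(S(add(S(add(Z, SSSZ)), add(add(Z, Z), mul(Z, Z)))))))
  step 14: S(S(S(S(S(add(add(Z, SSSZ), add(add(Z, Z), mul(Z, Z))))))))
  step 15: S(S(S(S(S(add(SSSZ, add(add(Z, Z), mul(Z, Z))))))))
  step 16: S(S(S(S(S(S(add(SSZ, add(add(Z, Z), mul(Z, Z)))))))))
  step 17: S(S(S(S(S(S(S(add(SZ, add(add(Z, Z), mul(Z, Z))))))))))
  step 18: S(S(S(S(S(S(S(S(add(Z, add(add(Z, Z), mul(Z, Z)))))))))))
  step 19: S(S(S(S(S(S(S(S(add(add(Z, Z), mul(Z, Z))))))))))
  step 20: S(S(S(S(S(S(S(S(add(Z, mul(Z, Z))))))))))
  step 21: S(S(S(S(S(S(S(S(mul(Z, Z)))))))))
  step 22: S^8(Z)

Term B:
  start: add(add(mul(Z, SSZ), mul(Z, Z)), add(Z, SSZ))
  step 1: add(add(Z, mul(Z, Z)), add(Z, SSZ))
  step 2: add(mul(Z, Z), add(Z, SSZ))
  step 3: add(Z, add(Z, SSZ))
  step 4: add(Z, SSZ)
  step 5: SSZ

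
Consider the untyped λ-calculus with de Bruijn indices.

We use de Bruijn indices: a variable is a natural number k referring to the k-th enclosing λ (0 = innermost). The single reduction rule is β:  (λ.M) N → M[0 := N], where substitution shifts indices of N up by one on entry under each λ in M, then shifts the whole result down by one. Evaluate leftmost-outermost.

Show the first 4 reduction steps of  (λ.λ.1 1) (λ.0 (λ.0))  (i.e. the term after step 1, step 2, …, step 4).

  start: (λ.λ.1 1) (λ.0 (λ.0))
  →1  λ.(λ.0 (λ.0)) (λ.0 (λ.0))
  →2  λ.(λ.0 (λ.0)) (λ.0)
  →3  λ.(λ.0) (λ.0)
  →4  λ.λ.0

Answer: after 4 steps: λ.λ.0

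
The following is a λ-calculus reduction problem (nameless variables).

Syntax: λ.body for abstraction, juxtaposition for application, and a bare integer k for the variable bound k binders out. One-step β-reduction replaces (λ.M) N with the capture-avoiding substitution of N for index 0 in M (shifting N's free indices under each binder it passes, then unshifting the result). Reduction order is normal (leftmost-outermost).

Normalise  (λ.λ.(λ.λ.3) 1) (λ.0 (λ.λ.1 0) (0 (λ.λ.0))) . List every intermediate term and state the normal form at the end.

  start: (λ.λ.(λ.λ.3) 1) (λ.0 (λ.λ.1 0) (0 (λ.λ.0)))
  [1] λ.(λ.λ.λ.0 (λ.λ.1 0) (0 (λ.λ.0))) (λ.0 (λ.λ.1 0) (0 (λ.λ.0)))
  [2] λ.λ.λ.0 (λ.λ.1 0) (0 (λ.λ.0))

Answer: normal form = λ.λ.λ.0 (λ.λ.1 0) (0 (λ.λ.0))  (in 2 steps)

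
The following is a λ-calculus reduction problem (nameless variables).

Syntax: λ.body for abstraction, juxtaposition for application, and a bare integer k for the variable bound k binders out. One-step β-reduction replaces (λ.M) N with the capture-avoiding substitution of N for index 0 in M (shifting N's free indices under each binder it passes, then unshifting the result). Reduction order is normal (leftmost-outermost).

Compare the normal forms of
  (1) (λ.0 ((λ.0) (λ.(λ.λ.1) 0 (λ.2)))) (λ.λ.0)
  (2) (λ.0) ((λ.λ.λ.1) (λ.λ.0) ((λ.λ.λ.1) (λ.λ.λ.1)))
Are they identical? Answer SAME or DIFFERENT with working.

Term A:
  start: (λ.0 ((λ.0) (λ.(λ.λ.1) 0 (λ.2)))) (λ.λ.0)
  step 1: (λ.λ.0) ((λ.0) (λ.(λ.λ.1) 0 (λ.λ.λ.0)))
  step 2: λ.0

Term B:
  start: (λ.0) ((λ.λ.λ.1) (λ.λ.0) ((λ.λ.λ.1) (λ.λ.λ.1)))
  step 1: (λ.λ.λ.1) (λ.λ.0) ((λ.λ.λ.1) (λ.λ.λ.1))
  step 2: (λ.λ.1) ((λ.λ.λ.1) (λ.λ.λ.1))
  step 3: λ.(λ.λ.λ.1) (λ.λ.λ.1)
  step 4: λ.λ.λ.1

Answer: DIFFERENT — A ⇓ λ.0, B ⇓ λ.λ.λ.1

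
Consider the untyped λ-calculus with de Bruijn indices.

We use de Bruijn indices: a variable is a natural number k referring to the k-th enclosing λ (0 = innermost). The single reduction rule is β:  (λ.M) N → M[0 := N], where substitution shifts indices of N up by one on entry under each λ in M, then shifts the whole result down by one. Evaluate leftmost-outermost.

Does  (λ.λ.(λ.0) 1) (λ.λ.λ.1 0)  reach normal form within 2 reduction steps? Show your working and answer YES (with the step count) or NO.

Answer: YES — reaches normal form λ.λ.λ.λ.1 0 in 2 ≤ 2 steps

Derivation:
  start: (λ.λ.(λ.0) 1) (λ.λ.λ.1 0)
  →1  λ.(λ.0) (λ.λ.λ.1 0)
  →2  λ.λ.λ.λ.1 0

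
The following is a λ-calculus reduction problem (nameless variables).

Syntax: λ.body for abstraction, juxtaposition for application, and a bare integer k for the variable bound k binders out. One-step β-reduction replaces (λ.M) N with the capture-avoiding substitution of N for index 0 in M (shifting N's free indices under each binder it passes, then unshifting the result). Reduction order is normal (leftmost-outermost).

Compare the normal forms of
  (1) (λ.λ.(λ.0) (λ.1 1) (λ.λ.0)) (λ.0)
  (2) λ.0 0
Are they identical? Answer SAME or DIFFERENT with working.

Term A:
  start: (λ.λ.(λ.0) (λ.1 1) (λ.λ.0)) (λ.0)
  [1] λ.(λ.0) (λ.1 1) (λ.λ.0)
  [2] λ.(λ.1 1) (λ.λ.0)
  [3] λ.0 0

Term B:
  start: λ.0 0

Answer: SAME — A ⇓ λ.0 0, B ⇓ λ.0 0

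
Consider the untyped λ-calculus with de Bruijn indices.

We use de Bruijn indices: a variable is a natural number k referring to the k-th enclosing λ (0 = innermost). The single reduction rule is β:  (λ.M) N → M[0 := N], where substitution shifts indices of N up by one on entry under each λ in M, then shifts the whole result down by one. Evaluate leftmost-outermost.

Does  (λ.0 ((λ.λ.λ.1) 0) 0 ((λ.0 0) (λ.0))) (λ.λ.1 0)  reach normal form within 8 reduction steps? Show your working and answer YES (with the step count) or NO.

  start: (λ.0 ((λ.λ.λ.1) 0) 0 ((λ.0 0) (λ.0))) (λ.λ.1 0)
  step 1: (λ.λ.1 0) ((λ.λ.λ.1) (λ.λ.1 0)) (λ.λ.1 0) ((λ.0 0) (λ.0))
  step 2: (λ.(λ.λ.λ.1) (λ.λ.1 0) 0) (λ.λ.1 0) ((λ.0 0) (λ.0))
  step 3: (λ.λ.λ.1) (λ.λ.1 0) (λ.λ.1 0) ((λ.0 0) (λ.0))
  step 4: (λ.λ.1) (λ.λ.1 0) ((λ.0 0) (λ.0))
  step 5: (λ.λ.λ.1 0) ((λ.0 0) (λ.0))
  step 6: λ.λ.1 0

Answer: YES — reaches normal form λ.λ.1 0 in 6 ≤ 8 steps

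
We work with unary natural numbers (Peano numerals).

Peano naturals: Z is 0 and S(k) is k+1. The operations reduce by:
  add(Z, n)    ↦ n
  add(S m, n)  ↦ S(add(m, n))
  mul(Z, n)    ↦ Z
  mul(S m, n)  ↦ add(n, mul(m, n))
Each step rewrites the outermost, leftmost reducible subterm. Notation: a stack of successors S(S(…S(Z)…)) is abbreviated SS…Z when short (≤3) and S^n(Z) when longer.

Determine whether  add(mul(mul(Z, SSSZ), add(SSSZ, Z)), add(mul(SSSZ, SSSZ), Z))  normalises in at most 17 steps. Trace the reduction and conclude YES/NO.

Answer: NO — after 17 steps the term is S(S(S(S(S(add(S(add(Z, mul(SZ, SSSZ))), Z)))))), not yet normal

Working:
  start: add(mul(mul(Z, SSSZ), add(SSSZ, Z)), add(mul(SSSZ, SSSZ), Z))
  step 1: add(mul(Z, add(SSSZ, Z)), add(mul(SSSZ, SSSZ), Z))
  step 2: add(Z, add(mul(SSSZ, SSSZ), Z))
  step 3: add(mul(SSSZ, SSSZ), Z)
  step 4: add(add(SSSZ, mul(SSZ, SSSZ)), Z)
  step 5: add(S(add(SSZ, mul(SSZ, SSSZ))), Z)
  step 6: S(add(add(SSZ, mul(SSZ, SSSZ)), Z))
  step 7: S(add(S(add(SZ, mul(SSZ, SSSZ))), Z))
  step 8: S(S(add(add(SZ, mul(SSZ, SSSZ)), Z)))
  step 9: S(S(add(S(add(Z, mul(SSZ, SSSZ))), Z)))
  step 10: S(S(S(add(add(Z, mul(SSZ, SSSZ)), Z))))
  step 11: S(S(S(add(mul(SSZ, SSSZ), Z))))
  step 12: S(S(S(add(add(SSSZ, mul(SZ, SSSZ)), Z))))
  step 13: S(S(S(add(S(add(SSZ, mul(SZ, SSSZ))), Z))))
  step 14: S(S(S(S(add(add(SSZ, mul(SZ, SSSZ)), Z)))))
  step 15: S(S(S(S(add(S(add(SZ, mul(SZ, SSSZ))), Z)))))
  step 16: S(S(S(S(S(add(add(SZ, mul(SZ, SSSZ)), Z))))))
  step 17: S(S(S(S(S(add(S(add(Z, mul(SZ, SSSZ))), Z))))))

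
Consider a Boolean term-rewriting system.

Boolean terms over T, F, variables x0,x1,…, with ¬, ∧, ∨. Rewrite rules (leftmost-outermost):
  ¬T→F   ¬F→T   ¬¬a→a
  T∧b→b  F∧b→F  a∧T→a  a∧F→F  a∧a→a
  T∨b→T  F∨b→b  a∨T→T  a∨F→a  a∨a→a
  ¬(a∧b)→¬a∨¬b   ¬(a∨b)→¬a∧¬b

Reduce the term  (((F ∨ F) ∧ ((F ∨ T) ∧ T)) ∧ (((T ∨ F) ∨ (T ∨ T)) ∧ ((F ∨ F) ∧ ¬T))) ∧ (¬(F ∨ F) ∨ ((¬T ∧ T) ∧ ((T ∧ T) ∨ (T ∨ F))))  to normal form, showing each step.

Answer: normal form = F  (in 4 steps)

Derivation:
  start: (((F ∨ F) ∧ ((F ∨ T) ∧ T)) ∧ (((T ∨ F) ∨ (T ∨ T)) ∧ ((F ∨ F) ∧ ¬T))) ∧ (¬(F ∨ F) ∨ ((¬T ∧ T) ∧ ((T ∧ T) ∨ (T ∨ F))))
  →1  ((F ∧ ((F ∨ T) ∧ T)) ∧ (((T ∨ F) ∨ (T ∨ T)) ∧ ((F ∨ F) ∧ ¬T))) ∧ (¬(F ∨ F) ∨ ((¬T ∧ T) ∧ ((T ∧ T) ∨ (T ∨ F))))
  →2  (F ∧ (((T ∨ F) ∨ (T ∨ T)) ∧ ((F ∨ F) ∧ ¬T))) ∧ (¬(F ∨ F) ∨ ((¬T ∧ T) ∧ ((T ∧ T) ∨ (T ∨ F))))
  →3  F ∧ (¬(F ∨ F) ∨ ((¬T ∧ T) ∧ ((T ∧ T) ∨ (T ∨ F))))
  →4  F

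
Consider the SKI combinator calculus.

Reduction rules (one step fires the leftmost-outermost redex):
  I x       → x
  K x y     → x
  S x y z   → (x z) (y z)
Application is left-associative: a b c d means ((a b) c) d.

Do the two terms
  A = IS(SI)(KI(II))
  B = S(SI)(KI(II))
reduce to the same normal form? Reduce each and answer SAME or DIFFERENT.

Term A:
  start: IS(SI)(KI(II))
  →1  S(SI)(KI(II))
  →2  S(SI)I

Term B:
  start: S(SI)(KI(II))
  →1  S(SI)I

Answer: SAME — A ⇓ S(SI)I, B ⇓ S(SI)I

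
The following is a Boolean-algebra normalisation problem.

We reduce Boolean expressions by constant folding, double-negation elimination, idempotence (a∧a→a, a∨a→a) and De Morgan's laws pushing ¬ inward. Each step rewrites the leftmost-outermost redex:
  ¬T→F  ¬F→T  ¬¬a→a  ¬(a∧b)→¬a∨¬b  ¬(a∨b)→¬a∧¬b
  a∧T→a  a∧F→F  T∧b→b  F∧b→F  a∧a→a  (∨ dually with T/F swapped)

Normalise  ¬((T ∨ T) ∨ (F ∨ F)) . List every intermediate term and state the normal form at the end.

  start: ¬((T ∨ T) ∨ (F ∨ F))
  [1] ¬(T ∨ T) ∧ ¬(F ∨ F)
  [2] (¬T ∧ ¬T) ∧ ¬(F ∨ F)
  [3] ¬T ∧ ¬(F ∨ F)
  [4] F ∧ ¬(F ∨ F)
  [5] F

Answer: normal form = F  (in 5 steps)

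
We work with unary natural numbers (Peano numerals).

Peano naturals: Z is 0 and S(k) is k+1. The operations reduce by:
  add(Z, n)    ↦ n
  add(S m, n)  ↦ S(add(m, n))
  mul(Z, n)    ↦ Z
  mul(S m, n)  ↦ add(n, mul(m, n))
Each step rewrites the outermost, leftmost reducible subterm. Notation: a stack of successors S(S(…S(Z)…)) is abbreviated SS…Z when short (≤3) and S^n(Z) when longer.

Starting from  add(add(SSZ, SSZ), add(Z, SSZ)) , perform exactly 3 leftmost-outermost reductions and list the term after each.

Answer: after 3 steps: S(add(S(add(Z, SSZ)), add(Z, SSZ)))

Reduction:
  start: add(add(SSZ, SSZ), add(Z, SSZ))
  →1  add(S(add(SZ, SSZ)), add(Z, SSZ))
  →2  S(add(add(SZ, SSZ), add(Z, SSZ)))
  →3  S(add(S(add(Z, SSZ)), add(Z, SSZ)))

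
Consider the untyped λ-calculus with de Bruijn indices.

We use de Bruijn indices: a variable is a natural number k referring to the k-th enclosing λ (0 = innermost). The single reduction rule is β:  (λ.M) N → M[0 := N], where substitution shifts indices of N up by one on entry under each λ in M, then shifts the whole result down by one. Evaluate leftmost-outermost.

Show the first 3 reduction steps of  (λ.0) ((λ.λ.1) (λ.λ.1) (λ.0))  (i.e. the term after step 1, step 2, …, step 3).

  start: (λ.0) ((λ.λ.1) (λ.λ.1) (λ.0))
  [1] (λ.λ.1) (λ.λ.1) (λ.0)
  [2] (λ.λ.λ.1) (λ.0)
  [3] λ.λ.1

Answer: after 3 steps: λ.λ.1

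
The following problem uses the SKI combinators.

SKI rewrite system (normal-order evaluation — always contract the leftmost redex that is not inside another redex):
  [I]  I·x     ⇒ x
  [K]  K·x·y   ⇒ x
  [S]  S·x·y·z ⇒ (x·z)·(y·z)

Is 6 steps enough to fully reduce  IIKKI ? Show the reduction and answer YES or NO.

Answer: YES — reaches normal form K in 3 ≤ 6 steps

Derivation:
  start: IIKKI
  →1  IKKI
  →2  KKI
  →3  K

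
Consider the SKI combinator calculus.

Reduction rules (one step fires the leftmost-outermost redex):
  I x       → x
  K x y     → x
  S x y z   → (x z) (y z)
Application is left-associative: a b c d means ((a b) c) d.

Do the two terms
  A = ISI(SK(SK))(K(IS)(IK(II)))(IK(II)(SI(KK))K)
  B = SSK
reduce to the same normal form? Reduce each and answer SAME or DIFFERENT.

Answer: SAME — A ⇓ SSK, B ⇓ SSK

Working:
Term A:
  start: ISI(SK(SK))(K(IS)(IK(II)))(IK(II)(SI(KK))K)
  [1] SI(SK(SK))(K(IS)(IK(II)))(IK(II)(SI(KK))K)
  [2] I(K(IS)(IK(II)))(SK(SK)(K(IS)(IK(II))))(IK(II)(SI(KK))K)
  [3] K(IS)(IK(II))(SK(SK)(K(IS)(IK(II))))(IK(II)(SI(KK))K)
  [4] IS(SK(SK)(K(IS)(IK(II))))(IK(II)(SI(KK))K)
  [5] S(SK(SK)(K(IS)(IK(II))))(IK(II)(SI(KK))K)
  [6] S(K(K(IS)(IK(II)))(SK(K(IS)(IK(II)))))(IK(II)(SI(KK))K)
  [7] S(K(IS)(IK(II)))(IK(II)(SI(KK))K)
  [8] S(IS)(IK(II)(SI(KK))K)
  [9] SS(IK(II)(SI(KK))K)
  [10] SS(K(II)(SI(KK))K)
  [11] SS(IIK)
  [12] SS(IK)
  [13] SSK

Term B:
  start: SSK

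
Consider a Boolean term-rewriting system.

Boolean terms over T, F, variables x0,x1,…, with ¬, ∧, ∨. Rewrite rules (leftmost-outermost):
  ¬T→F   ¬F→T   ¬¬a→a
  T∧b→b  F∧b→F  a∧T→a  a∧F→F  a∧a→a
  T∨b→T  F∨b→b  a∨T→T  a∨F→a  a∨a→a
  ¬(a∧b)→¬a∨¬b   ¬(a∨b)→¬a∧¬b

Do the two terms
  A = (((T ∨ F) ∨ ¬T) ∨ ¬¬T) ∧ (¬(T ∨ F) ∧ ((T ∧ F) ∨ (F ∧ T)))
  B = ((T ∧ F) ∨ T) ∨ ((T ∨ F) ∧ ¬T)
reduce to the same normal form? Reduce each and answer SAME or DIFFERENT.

Term A:
  start: (((T ∨ F) ∨ ¬T) ∨ ¬¬T) ∧ (¬(T ∨ F) ∧ ((T ∧ F) ∨ (F ∧ T)))
  →1  ((T ∨ ¬T) ∨ ¬¬T) ∧ (¬(T ∨ F) ∧ ((T ∧ F) ∨ (F ∧ T)))
  →2  (T ∨ ¬¬T) ∧ (¬(T ∨ F) ∧ ((T ∧ F) ∨ (F ∧ T)))
  →3  T ∧ (¬(T ∨ F) ∧ ((T ∧ F) ∨ (F ∧ T)))
  →4  ¬(T ∨ F) ∧ ((T ∧ F) ∨ (F ∧ T))
  →5  (¬T ∧ ¬F) ∧ ((T ∧ F) ∨ (F ∧ T))
  →6  (F ∧ ¬F) ∧ ((T ∧ F) ∨ (F ∧ T))
  →7  F ∧ ((T ∧ F) ∨ (F ∧ T))
  →8  F

Term B:
  start: ((T ∧ F) ∨ T) ∨ ((T ∨ F) ∧ ¬T)
  →1  T ∨ ((T ∨ F) ∧ ¬T)
  →2  T

Answer: DIFFERENT — A ⇓ F, B ⇓ T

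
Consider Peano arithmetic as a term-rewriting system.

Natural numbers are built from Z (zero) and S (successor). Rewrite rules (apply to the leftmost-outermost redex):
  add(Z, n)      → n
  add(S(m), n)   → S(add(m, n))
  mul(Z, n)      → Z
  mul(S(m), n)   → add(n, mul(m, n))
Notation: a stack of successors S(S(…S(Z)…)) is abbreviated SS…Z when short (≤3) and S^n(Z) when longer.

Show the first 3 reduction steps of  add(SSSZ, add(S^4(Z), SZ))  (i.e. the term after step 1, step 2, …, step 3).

  start: add(SSSZ, add(S^4(Z), SZ))
  [1] S(add(SSZ, add(S^4(Z), SZ)))
  [2] S(S(add(SZ, add(S^4(Z), SZ))))
  [3] S(S(S(add(Z, add(S^4(Z), SZ)))))

Answer: after 3 steps: S(S(S(add(Z, add(S^4(Z), SZ)))))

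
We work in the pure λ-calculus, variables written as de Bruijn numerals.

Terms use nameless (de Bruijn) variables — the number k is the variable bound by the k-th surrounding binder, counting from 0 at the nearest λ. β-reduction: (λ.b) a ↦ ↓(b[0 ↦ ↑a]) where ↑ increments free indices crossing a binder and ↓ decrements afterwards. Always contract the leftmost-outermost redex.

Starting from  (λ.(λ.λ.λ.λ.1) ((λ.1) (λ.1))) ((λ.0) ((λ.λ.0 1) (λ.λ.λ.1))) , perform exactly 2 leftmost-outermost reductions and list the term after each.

  start: (λ.(λ.λ.λ.λ.1) ((λ.1) (λ.1))) ((λ.0) ((λ.λ.0 1) (λ.λ.λ.1)))
  step 1: (λ.λ.λ.λ.1) ((λ.(λ.0) ((λ.λ.0 1) (λ.λ.λ.1))) (λ.(λ.0) ((λ.λ.0 1) (λ.λ.λ.1))))
  step 2: λ.λ.λ.1

Answer: after 2 steps: λ.λ.λ.1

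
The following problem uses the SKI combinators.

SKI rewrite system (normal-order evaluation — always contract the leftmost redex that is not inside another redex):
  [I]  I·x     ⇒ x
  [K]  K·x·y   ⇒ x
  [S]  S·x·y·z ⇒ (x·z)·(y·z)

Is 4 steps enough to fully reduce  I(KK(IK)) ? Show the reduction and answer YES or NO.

  start: I(KK(IK))
  step 1: KK(IK)
  step 2: K

Answer: YES — reaches normal form K in 2 ≤ 4 steps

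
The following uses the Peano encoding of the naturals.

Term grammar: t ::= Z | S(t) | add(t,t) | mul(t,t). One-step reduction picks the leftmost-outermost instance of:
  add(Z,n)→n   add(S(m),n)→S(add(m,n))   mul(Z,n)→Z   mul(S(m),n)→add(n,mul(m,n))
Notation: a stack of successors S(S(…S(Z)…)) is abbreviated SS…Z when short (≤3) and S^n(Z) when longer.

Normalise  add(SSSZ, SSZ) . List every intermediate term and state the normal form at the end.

  start: add(SSSZ, SSZ)
  [1] S(add(SSZ, SSZ))
  [2] S(S(add(SZ, SSZ)))
  [3] S(S(S(add(Z, SSZ))))
  [4] S^5(Z)

Answer: normal form = S^5(Z)  (in 4 steps)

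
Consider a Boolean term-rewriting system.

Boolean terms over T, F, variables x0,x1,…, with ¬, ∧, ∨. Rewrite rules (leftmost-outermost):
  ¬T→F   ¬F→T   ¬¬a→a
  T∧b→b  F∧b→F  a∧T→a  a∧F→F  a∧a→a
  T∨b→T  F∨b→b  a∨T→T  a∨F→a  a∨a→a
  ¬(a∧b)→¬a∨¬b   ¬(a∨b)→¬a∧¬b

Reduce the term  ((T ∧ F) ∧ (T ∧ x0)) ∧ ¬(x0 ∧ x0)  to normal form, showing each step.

Answer: normal form = F  (in 3 steps)

Working:
  start: ((T ∧ F) ∧ (T ∧ x0)) ∧ ¬(x0 ∧ x0)
  [1] (F ∧ (T ∧ x0)) ∧ ¬(x0 ∧ x0)
  [2] F ∧ ¬(x0 ∧ x0)
  [3] F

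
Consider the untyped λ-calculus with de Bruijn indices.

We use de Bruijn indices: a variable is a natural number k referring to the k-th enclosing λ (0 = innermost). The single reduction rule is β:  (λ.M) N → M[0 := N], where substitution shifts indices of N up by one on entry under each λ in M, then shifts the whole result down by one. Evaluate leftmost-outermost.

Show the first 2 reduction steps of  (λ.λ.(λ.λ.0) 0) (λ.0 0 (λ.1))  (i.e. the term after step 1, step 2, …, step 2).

Answer: after 2 steps: λ.λ.0

Working:
  start: (λ.λ.(λ.λ.0) 0) (λ.0 0 (λ.1))
  step 1: λ.(λ.λ.0) 0
  step 2: λ.λ.0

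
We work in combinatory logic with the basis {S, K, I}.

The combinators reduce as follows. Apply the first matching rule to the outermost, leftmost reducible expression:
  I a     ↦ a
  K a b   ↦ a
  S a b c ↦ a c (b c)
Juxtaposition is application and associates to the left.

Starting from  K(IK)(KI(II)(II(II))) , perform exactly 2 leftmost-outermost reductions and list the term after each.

  start: K(IK)(KI(II)(II(II)))
  →1  IK
  →2  K

Answer: after 2 steps: K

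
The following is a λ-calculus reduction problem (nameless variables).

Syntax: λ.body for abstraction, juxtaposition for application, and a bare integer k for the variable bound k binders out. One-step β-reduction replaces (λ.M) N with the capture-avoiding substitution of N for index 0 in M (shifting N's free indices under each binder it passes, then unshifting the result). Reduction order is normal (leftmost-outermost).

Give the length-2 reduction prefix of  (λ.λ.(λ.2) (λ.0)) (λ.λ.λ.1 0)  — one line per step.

  start: (λ.λ.(λ.2) (λ.0)) (λ.λ.λ.1 0)
  step 1: λ.(λ.λ.λ.λ.1 0) (λ.0)
  step 2: λ.λ.λ.λ.1 0

Answer: after 2 steps: λ.λ.λ.λ.1 0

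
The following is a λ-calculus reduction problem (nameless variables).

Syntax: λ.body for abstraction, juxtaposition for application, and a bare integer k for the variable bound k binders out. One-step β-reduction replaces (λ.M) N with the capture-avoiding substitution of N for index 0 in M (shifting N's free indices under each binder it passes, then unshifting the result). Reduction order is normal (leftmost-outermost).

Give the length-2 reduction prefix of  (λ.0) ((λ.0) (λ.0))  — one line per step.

  start: (λ.0) ((λ.0) (λ.0))
  →1  (λ.0) (λ.0)
  →2  λ.0

Answer: after 2 steps: λ.0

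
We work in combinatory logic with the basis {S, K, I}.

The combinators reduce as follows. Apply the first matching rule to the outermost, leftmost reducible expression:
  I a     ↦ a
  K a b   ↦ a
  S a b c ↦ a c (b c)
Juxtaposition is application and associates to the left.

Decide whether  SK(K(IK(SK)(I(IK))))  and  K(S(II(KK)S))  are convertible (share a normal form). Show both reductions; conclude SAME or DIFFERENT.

Term A:
  start: SK(K(IK(SK)(I(IK))))
  →1  SK(K(K(SK)(I(IK))))
  →2  SK(K(SK))

Term B:
  start: K(S(II(KK)S))
  →1  K(S(I(KK)S))
  →2  K(S(KKS))
  →3  K(SK)

Answer: DIFFERENT — A ⇓ SK(K(SK)), B ⇓ K(SK)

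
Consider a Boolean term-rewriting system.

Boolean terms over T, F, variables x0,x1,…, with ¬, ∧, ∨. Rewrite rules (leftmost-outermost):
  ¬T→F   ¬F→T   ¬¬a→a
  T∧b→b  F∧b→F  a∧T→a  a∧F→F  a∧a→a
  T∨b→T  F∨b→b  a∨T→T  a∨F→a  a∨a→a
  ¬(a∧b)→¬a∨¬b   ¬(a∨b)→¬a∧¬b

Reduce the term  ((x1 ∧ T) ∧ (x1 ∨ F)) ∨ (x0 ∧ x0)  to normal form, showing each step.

  start: ((x1 ∧ T) ∧ (x1 ∨ F)) ∨ (x0 ∧ x0)
  →1  (x1 ∧ (x1 ∨ F)) ∨ (x0 ∧ x0)
  →2  (x1 ∧ x1) ∨ (x0 ∧ x0)
  →3  x1 ∨ (x0 ∧ x0)
  →4  x1 ∨ x0

Answer: normal form = x1 ∨ x0  (in 4 steps)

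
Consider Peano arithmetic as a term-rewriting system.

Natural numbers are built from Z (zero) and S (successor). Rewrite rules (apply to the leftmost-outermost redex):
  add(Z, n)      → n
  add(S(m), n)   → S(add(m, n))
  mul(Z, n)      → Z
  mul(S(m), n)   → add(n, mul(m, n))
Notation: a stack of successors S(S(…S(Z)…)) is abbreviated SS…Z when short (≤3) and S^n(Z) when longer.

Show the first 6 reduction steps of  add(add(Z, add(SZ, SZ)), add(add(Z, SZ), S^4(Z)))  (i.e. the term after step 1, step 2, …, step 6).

Answer: after 6 steps: S(S(add(add(Z, SZ), S^4(Z))))

Reduction:
  start: add(add(Z, add(SZ, SZ)), add(add(Z, SZ), S^4(Z)))
  →1  add(add(SZ, SZ), add(add(Z, SZ), S^4(Z)))
  →2  add(S(add(Z, SZ)), add(add(Z, SZ), S^4(Z)))
  →3  S(add(add(Z, SZ), add(add(Z, SZ), S^4(Z))))
  →4  S(add(SZ, add(add(Z, SZ), S^4(Z))))
  →5  S(S(add(Z, add(add(Z, SZ), S^4(Z)))))
  →6  S(S(add(add(Z, SZ), S^4(Z))))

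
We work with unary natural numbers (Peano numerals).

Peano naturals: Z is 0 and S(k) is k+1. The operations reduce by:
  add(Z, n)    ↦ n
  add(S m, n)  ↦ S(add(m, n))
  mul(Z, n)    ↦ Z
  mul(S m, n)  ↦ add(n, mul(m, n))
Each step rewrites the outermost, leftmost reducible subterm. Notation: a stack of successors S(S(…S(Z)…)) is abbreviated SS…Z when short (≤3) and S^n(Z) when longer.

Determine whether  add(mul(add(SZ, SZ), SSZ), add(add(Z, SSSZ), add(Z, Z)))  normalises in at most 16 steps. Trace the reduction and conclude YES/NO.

  start: add(mul(add(SZ, SZ), SSZ), add(add(Z, SSSZ), add(Z, Z)))
  →1  add(mul(S(add(Z, SZ)), SSZ), add(add(Z, SSSZ), add(Z, Z)))
  →2  add(add(SSZ, mul(add(Z, SZ), SSZ)), add(add(Z, SSSZ), add(Z, Z)))
  →3  add(S(add(SZ, mul(add(Z, SZ), SSZ))), add(add(Z, SSSZ), add(Z, Z)))
  →4  S(add(add(SZ, mul(add(Z, SZ), SSZ)), add(add(Z, SSSZ), add(Z, Z))))
  →5  S(add(S(add(Z, mul(add(Z, SZ), SSZ))), add(add(Z, SSSZ), add(Z, Z))))
  →6  S(S(add(add(Z, mul(add(Z, SZ), SSZ)), add(add(Z, SSSZ), add(Z, Z)))))
  →7  S(S(add(mul(add(Z, SZ), SSZ), add(add(Z, SSSZ), add(Z, Z)))))
  →8  S(S(add(mul(SZ, SSZ), add(add(Z, SSSZ), add(Z, Z)))))
  →9  S(S(add(add(SSZ, mul(Z, SSZ)), add(add(Z, SSSZ), add(Z, Z)))))
  →10  S(S(add(S(add(SZ, mul(Z, SSZ))), add(add(Z, SSSZ), add(Z, Z)))))
  →11  S(S(S(add(add(SZ, mul(Z, SSZ)), add(add(Z, SSSZ), add(Z, Z))))))
  →12  S(S(S(add(S(add(Z, mul(Z, SSZ))), add(add(Z, SSSZ), add(Z, Z))))))
  →13  S(S(S(S(add(add(Z, mul(Z, SSZ)), add(add(Z, SSSZ), add(Z, Z)))))))
  →14  S(S(S(S(add(mul(Z, SSZ), add(add(Z, SSSZ), add(Z, Z)))))))
  →15  S(S(S(S(add(Z, add(add(Z, SSSZ), add(Z, Z)))))))
  →16  S(S(S(S(add(add(Z, SSSZ), add(Z, Z))))))

Answer: NO — after 16 steps the term is S(S(S(S(add(add(Z, SSSZ), add(Z, Z)))))), not yet normal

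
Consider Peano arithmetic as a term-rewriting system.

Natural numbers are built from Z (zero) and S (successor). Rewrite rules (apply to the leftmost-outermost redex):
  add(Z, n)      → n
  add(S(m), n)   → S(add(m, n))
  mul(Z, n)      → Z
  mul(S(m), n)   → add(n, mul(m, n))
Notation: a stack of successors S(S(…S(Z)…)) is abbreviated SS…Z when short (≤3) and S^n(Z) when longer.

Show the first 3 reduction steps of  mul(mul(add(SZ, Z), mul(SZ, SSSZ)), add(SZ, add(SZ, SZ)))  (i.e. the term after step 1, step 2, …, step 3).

  start: mul(mul(add(SZ, Z), mul(SZ, SSSZ)), add(SZ, add(SZ, SZ)))
  →1  mul(mul(S(add(Z, Z)), mul(SZ, SSSZ)), add(SZ, add(SZ, SZ)))
  →2  mul(add(mul(SZ, SSSZ), mul(add(Z, Z), mul(SZ, SSSZ))), add(SZ, add(SZ, SZ)))
  →3  mul(add(add(SSSZ, mul(Z, SSSZ)), mul(add(Z, Z), mul(SZ, SSSZ))), add(SZ, add(SZ, SZ)))

Answer: after 3 steps: mul(add(add(SSSZ, mul(Z, SSSZ)), mul(add(Z, Z), mul(SZ, SSSZ))), add(SZ, add(SZ, SZ)))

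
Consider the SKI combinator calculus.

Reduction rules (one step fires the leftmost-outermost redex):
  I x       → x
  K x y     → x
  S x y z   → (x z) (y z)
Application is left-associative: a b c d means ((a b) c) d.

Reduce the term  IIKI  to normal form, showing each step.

  start: IIKI
  step 1: IKI
  step 2: KI

Answer: normal form = KI  (in 2 steps)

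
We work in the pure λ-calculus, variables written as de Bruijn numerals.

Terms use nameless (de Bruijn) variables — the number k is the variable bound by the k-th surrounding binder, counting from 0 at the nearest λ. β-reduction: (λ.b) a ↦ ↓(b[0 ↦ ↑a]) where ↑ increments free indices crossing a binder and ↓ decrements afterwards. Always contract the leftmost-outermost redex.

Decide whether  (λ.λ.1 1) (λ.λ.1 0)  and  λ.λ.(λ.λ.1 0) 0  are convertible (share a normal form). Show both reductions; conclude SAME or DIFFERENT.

Answer: SAME — A ⇓ λ.λ.λ.1 0, B ⇓ λ.λ.λ.1 0

Reduction:
Term A:
  start: (λ.λ.1 1) (λ.λ.1 0)
  step 1: λ.(λ.λ.1 0) (λ.λ.1 0)
  step 2: λ.λ.(λ.λ.1 0) 0
  step 3: λ.λ.λ.1 0

Term B:
  start: λ.λ.(λ.λ.1 0) 0
  step 1: λ.λ.λ.1 0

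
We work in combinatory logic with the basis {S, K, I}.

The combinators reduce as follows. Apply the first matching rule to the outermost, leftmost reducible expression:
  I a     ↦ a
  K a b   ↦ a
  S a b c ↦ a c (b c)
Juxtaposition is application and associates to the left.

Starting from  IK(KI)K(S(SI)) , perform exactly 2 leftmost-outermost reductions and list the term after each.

Answer: after 2 steps: KI(S(SI))

Working:
  start: IK(KI)K(S(SI))
  step 1: K(KI)K(S(SI))
  step 2: KI(S(SI))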